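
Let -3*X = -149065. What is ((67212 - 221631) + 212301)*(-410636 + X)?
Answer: -20892372842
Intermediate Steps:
X = 149065/3 (X = -⅓*(-149065) = 149065/3 ≈ 49688.)
((67212 - 221631) + 212301)*(-410636 + X) = ((67212 - 221631) + 212301)*(-410636 + 149065/3) = (-154419 + 212301)*(-1082843/3) = 57882*(-1082843/3) = -20892372842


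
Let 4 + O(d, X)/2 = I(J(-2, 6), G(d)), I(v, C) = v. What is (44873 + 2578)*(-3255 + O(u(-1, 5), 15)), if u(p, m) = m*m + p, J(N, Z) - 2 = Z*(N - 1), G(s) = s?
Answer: -156351045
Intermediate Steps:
J(N, Z) = 2 + Z*(-1 + N) (J(N, Z) = 2 + Z*(N - 1) = 2 + Z*(-1 + N))
u(p, m) = p + m**2 (u(p, m) = m**2 + p = p + m**2)
O(d, X) = -40 (O(d, X) = -8 + 2*(2 - 1*6 - 2*6) = -8 + 2*(2 - 6 - 12) = -8 + 2*(-16) = -8 - 32 = -40)
(44873 + 2578)*(-3255 + O(u(-1, 5), 15)) = (44873 + 2578)*(-3255 - 40) = 47451*(-3295) = -156351045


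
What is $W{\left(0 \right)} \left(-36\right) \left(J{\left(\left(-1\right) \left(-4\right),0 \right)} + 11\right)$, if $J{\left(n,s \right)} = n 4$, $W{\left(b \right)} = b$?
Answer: $0$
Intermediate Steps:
$J{\left(n,s \right)} = 4 n$
$W{\left(0 \right)} \left(-36\right) \left(J{\left(\left(-1\right) \left(-4\right),0 \right)} + 11\right) = 0 \left(-36\right) \left(4 \left(\left(-1\right) \left(-4\right)\right) + 11\right) = 0 \left(4 \cdot 4 + 11\right) = 0 \left(16 + 11\right) = 0 \cdot 27 = 0$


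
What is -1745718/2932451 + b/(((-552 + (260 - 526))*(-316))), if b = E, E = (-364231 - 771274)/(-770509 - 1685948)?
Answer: -1108465901303884733/1862002743431226216 ≈ -0.59531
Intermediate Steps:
E = 1135505/2456457 (E = -1135505/(-2456457) = -1135505*(-1/2456457) = 1135505/2456457 ≈ 0.46225)
b = 1135505/2456457 ≈ 0.46225
-1745718/2932451 + b/(((-552 + (260 - 526))*(-316))) = -1745718/2932451 + 1135505/(2456457*(((-552 + (260 - 526))*(-316)))) = -1745718*1/2932451 + 1135505/(2456457*(((-552 - 266)*(-316)))) = -1745718/2932451 + 1135505/(2456457*((-818*(-316)))) = -1745718/2932451 + (1135505/2456457)/258488 = -1745718/2932451 + (1135505/2456457)*(1/258488) = -1745718/2932451 + 1135505/634964657016 = -1108465901303884733/1862002743431226216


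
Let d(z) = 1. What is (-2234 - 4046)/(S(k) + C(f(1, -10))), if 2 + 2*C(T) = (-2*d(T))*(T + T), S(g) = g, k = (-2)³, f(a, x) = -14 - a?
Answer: -6280/21 ≈ -299.05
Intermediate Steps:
k = -8
C(T) = -1 - 2*T (C(T) = -1 + ((-2*1)*(T + T))/2 = -1 + (-4*T)/2 = -1 - 2*T)
(-2234 - 4046)/(S(k) + C(f(1, -10))) = (-2234 - 4046)/(-8 + (-1 - 2*(-14 - 1*1))) = -6280/(-8 + (-1 - 2*(-14 - 1))) = -6280/(-8 + (-1 - 2*(-15))) = -6280/(-8 + (-1 + 30)) = -6280/(-8 + 29) = -6280/21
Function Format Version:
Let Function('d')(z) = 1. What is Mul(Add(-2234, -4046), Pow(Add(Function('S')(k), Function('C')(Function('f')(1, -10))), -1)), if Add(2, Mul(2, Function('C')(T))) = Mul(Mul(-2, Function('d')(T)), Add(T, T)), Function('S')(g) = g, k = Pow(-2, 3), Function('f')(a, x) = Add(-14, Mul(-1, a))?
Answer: Rational(-6280, 21) ≈ -299.05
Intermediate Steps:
k = -8
Function('C')(T) = Add(-1, Mul(-2, T)) (Function('C')(T) = Add(-1, Mul(Rational(1, 2), Mul(Mul(-2, 1), Add(T, T)))) = Add(-1, Mul(Rational(1, 2), Mul(-2, Mul(2, T)))) = Add(-1, Mul(Rational(1, 2), Mul(-4, T))) = Add(-1, Mul(-2, T)))
Mul(Add(-2234, -4046), Pow(Add(Function('S')(k), Function('C')(Function('f')(1, -10))), -1)) = Mul(Add(-2234, -4046), Pow(Add(-8, Add(-1, Mul(-2, Add(-14, Mul(-1, 1))))), -1)) = Mul(-6280, Pow(Add(-8, Add(-1, Mul(-2, Add(-14, -1)))), -1)) = Mul(-6280, Pow(Add(-8, Add(-1, Mul(-2, -15))), -1)) = Mul(-6280, Pow(Add(-8, Add(-1, 30)), -1)) = Mul(-6280, Pow(Add(-8, 29), -1)) = Mul(-6280, Pow(21, -1)) = Mul(-6280, Rational(1, 21)) = Rational(-6280, 21)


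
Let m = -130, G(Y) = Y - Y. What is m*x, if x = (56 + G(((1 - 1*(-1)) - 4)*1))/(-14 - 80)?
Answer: 3640/47 ≈ 77.447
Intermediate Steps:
G(Y) = 0
x = -28/47 (x = (56 + 0)/(-14 - 80) = 56/(-94) = 56*(-1/94) = -28/47 ≈ -0.59575)
m*x = -130*(-28/47) = 3640/47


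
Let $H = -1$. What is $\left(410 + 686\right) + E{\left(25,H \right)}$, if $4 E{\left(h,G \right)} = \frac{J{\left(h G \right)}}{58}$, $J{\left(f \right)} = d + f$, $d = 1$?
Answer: $\frac{31781}{29} \approx 1095.9$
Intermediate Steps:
$J{\left(f \right)} = 1 + f$
$E{\left(h,G \right)} = \frac{1}{232} + \frac{G h}{232}$ ($E{\left(h,G \right)} = \frac{\left(1 + h G\right) \frac{1}{58}}{4} = \frac{\left(1 + G h\right) \frac{1}{58}}{4} = \frac{\frac{1}{58} + \frac{G h}{58}}{4} = \frac{1}{232} + \frac{G h}{232}$)
$\left(410 + 686\right) + E{\left(25,H \right)} = \left(410 + 686\right) + \left(\frac{1}{232} + \frac{1}{232} \left(-1\right) 25\right) = 1096 + \left(\frac{1}{232} - \frac{25}{232}\right) = 1096 - \frac{3}{29} = \frac{31781}{29}$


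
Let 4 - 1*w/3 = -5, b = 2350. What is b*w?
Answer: 63450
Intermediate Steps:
w = 27 (w = 12 - 3*(-5) = 12 + 15 = 27)
b*w = 2350*27 = 63450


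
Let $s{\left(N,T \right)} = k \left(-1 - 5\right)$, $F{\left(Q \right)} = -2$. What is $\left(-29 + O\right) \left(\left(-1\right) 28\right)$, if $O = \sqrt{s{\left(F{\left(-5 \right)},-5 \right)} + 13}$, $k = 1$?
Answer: $812 - 28 \sqrt{7} \approx 737.92$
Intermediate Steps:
$s{\left(N,T \right)} = -6$ ($s{\left(N,T \right)} = 1 \left(-1 - 5\right) = 1 \left(-6\right) = -6$)
$O = \sqrt{7}$ ($O = \sqrt{-6 + 13} = \sqrt{7} \approx 2.6458$)
$\left(-29 + O\right) \left(\left(-1\right) 28\right) = \left(-29 + \sqrt{7}\right) \left(\left(-1\right) 28\right) = \left(-29 + \sqrt{7}\right) \left(-28\right) = 812 - 28 \sqrt{7}$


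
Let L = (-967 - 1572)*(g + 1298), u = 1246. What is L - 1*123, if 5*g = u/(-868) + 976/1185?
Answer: -1210577790083/367350 ≈ -3.2954e+6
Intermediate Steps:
g = -44953/367350 (g = (1246/(-868) + 976/1185)/5 = (1246*(-1/868) + 976*(1/1185))/5 = (-89/62 + 976/1185)/5 = (⅕)*(-44953/73470) = -44953/367350 ≈ -0.12237)
L = -1210532606033/367350 (L = (-967 - 1572)*(-44953/367350 + 1298) = -2539*476775347/367350 = -1210532606033/367350 ≈ -3.2953e+6)
L - 1*123 = -1210532606033/367350 - 1*123 = -1210532606033/367350 - 123 = -1210577790083/367350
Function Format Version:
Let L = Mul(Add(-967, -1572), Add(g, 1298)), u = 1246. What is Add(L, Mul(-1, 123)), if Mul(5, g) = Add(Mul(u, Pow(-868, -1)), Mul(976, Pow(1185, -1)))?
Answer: Rational(-1210577790083, 367350) ≈ -3.2954e+6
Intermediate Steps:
g = Rational(-44953, 367350) (g = Mul(Rational(1, 5), Add(Mul(1246, Pow(-868, -1)), Mul(976, Pow(1185, -1)))) = Mul(Rational(1, 5), Add(Mul(1246, Rational(-1, 868)), Mul(976, Rational(1, 1185)))) = Mul(Rational(1, 5), Add(Rational(-89, 62), Rational(976, 1185))) = Mul(Rational(1, 5), Rational(-44953, 73470)) = Rational(-44953, 367350) ≈ -0.12237)
L = Rational(-1210532606033, 367350) (L = Mul(Add(-967, -1572), Add(Rational(-44953, 367350), 1298)) = Mul(-2539, Rational(476775347, 367350)) = Rational(-1210532606033, 367350) ≈ -3.2953e+6)
Add(L, Mul(-1, 123)) = Add(Rational(-1210532606033, 367350), Mul(-1, 123)) = Add(Rational(-1210532606033, 367350), -123) = Rational(-1210577790083, 367350)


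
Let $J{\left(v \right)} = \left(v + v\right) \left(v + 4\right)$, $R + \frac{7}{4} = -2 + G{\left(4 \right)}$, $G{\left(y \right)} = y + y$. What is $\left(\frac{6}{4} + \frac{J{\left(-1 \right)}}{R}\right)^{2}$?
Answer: $\frac{9}{1156} \approx 0.0077855$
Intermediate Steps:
$G{\left(y \right)} = 2 y$
$R = \frac{17}{4}$ ($R = - \frac{7}{4} + \left(-2 + 2 \cdot 4\right) = - \frac{7}{4} + \left(-2 + 8\right) = - \frac{7}{4} + 6 = \frac{17}{4} \approx 4.25$)
$J{\left(v \right)} = 2 v \left(4 + v\right)$
$\left(\frac{6}{4} + \frac{J{\left(-1 \right)}}{R}\right)^{2} = \left(\frac{6}{4} + \frac{2 \left(-1\right) \left(4 - 1\right)}{\frac{17}{4}}\right)^{2} = \left(6 \cdot \frac{1}{4} + 2 \left(-1\right) 3 \cdot \frac{4}{17}\right)^{2} = \left(\frac{3}{2} - \frac{24}{17}\right)^{2} = \left(\frac{3}{34}\right)^{2} = \frac{9}{1156}$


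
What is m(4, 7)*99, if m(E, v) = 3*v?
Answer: 2079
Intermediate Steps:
m(4, 7)*99 = (3*7)*99 = 21*99 = 2079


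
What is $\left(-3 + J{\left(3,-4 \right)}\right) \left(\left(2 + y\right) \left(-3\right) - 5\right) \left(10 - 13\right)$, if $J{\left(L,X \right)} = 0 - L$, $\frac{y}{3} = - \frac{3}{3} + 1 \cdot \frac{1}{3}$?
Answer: $-90$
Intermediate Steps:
$y = -2$ ($y = 3 \left(- \frac{3}{3} + 1 \cdot \frac{1}{3}\right) = 3 \left(\left(-3\right) \frac{1}{3} + 1 \cdot \frac{1}{3}\right) = 3 \left(-1 + \frac{1}{3}\right) = 3 \left(- \frac{2}{3}\right) = -2$)
$J{\left(L,X \right)} = - L$
$\left(-3 + J{\left(3,-4 \right)}\right) \left(\left(2 + y\right) \left(-3\right) - 5\right) \left(10 - 13\right) = \left(-3 - 3\right) \left(\left(2 - 2\right) \left(-3\right) - 5\right) \left(10 - 13\right) = \left(-3 - 3\right) \left(0 \left(-3\right) - 5\right) \left(-3\right) = - 6 \left(0 - 5\right) \left(-3\right) = \left(-6\right) \left(-5\right) \left(-3\right) = 30 \left(-3\right) = -90$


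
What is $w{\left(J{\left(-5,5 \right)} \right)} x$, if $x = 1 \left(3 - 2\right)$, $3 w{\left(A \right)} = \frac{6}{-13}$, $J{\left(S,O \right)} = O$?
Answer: $- \frac{2}{13} \approx -0.15385$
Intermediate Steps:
$w{\left(A \right)} = - \frac{2}{13}$ ($w{\left(A \right)} = \frac{6 \frac{1}{-13}}{3} = \frac{6 \left(- \frac{1}{13}\right)}{3} = \frac{1}{3} \left(- \frac{6}{13}\right) = - \frac{2}{13}$)
$x = 1$ ($x = 1 \cdot 1 = 1$)
$w{\left(J{\left(-5,5 \right)} \right)} x = \left(- \frac{2}{13}\right) 1 = - \frac{2}{13}$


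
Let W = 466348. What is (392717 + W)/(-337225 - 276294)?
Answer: -859065/613519 ≈ -1.4002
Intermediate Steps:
(392717 + W)/(-337225 - 276294) = (392717 + 466348)/(-337225 - 276294) = 859065/(-613519) = 859065*(-1/613519) = -859065/613519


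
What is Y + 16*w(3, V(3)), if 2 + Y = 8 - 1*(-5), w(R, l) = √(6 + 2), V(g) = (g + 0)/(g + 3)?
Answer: 11 + 32*√2 ≈ 56.255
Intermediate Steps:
V(g) = g/(3 + g)
w(R, l) = 2*√2 (w(R, l) = √8 = 2*√2)
Y = 11 (Y = -2 + (8 - 1*(-5)) = -2 + (8 + 5) = -2 + 13 = 11)
Y + 16*w(3, V(3)) = 11 + 16*(2*√2) = 11 + 32*√2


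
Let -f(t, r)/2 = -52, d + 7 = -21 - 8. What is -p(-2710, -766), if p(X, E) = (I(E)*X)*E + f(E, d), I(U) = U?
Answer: 1590108656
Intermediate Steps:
d = -36 (d = -7 + (-21 - 8) = -7 - 29 = -36)
f(t, r) = 104 (f(t, r) = -2*(-52) = 104)
p(X, E) = 104 + X*E² (p(X, E) = (E*X)*E + 104 = X*E² + 104 = 104 + X*E²)
-p(-2710, -766) = -(104 - 2710*(-766)²) = -(104 - 2710*586756) = -(104 - 1590108760) = -1*(-1590108656) = 1590108656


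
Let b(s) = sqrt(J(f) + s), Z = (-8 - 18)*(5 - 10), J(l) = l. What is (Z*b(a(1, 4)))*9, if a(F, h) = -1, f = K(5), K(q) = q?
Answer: 2340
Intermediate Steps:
f = 5
Z = 130 (Z = -26*(-5) = 130)
b(s) = sqrt(5 + s)
(Z*b(a(1, 4)))*9 = (130*sqrt(5 - 1))*9 = (130*sqrt(4))*9 = (130*2)*9 = 260*9 = 2340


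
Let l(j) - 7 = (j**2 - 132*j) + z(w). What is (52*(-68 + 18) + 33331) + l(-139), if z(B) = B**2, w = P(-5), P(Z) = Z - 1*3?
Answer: 68471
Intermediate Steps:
P(Z) = -3 + Z (P(Z) = Z - 3 = -3 + Z)
w = -8 (w = -3 - 5 = -8)
l(j) = 71 + j**2 - 132*j (l(j) = 7 + ((j**2 - 132*j) + (-8)**2) = 7 + ((j**2 - 132*j) + 64) = 7 + (64 + j**2 - 132*j) = 71 + j**2 - 132*j)
(52*(-68 + 18) + 33331) + l(-139) = (52*(-68 + 18) + 33331) + (71 + (-139)**2 - 132*(-139)) = (52*(-50) + 33331) + (71 + 19321 + 18348) = (-2600 + 33331) + 37740 = 30731 + 37740 = 68471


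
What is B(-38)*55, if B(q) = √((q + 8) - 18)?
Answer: 220*I*√3 ≈ 381.05*I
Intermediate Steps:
B(q) = √(-10 + q) (B(q) = √((8 + q) - 18) = √(-10 + q))
B(-38)*55 = √(-10 - 38)*55 = √(-48)*55 = (4*I*√3)*55 = 220*I*√3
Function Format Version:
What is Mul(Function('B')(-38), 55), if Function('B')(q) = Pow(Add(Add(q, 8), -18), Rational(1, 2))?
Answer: Mul(220, I, Pow(3, Rational(1, 2))) ≈ Mul(381.05, I)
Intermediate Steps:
Function('B')(q) = Pow(Add(-10, q), Rational(1, 2)) (Function('B')(q) = Pow(Add(Add(8, q), -18), Rational(1, 2)) = Pow(Add(-10, q), Rational(1, 2)))
Mul(Function('B')(-38), 55) = Mul(Pow(Add(-10, -38), Rational(1, 2)), 55) = Mul(Pow(-48, Rational(1, 2)), 55) = Mul(Mul(4, I, Pow(3, Rational(1, 2))), 55) = Mul(220, I, Pow(3, Rational(1, 2)))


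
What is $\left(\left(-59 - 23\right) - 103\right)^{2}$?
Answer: $34225$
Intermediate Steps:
$\left(\left(-59 - 23\right) - 103\right)^{2} = \left(-82 - 103\right)^{2} = \left(-185\right)^{2} = 34225$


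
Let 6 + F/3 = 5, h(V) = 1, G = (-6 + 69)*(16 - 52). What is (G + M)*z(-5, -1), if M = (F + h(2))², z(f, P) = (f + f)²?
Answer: -226400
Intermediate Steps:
G = -2268 (G = 63*(-36) = -2268)
F = -3 (F = -18 + 3*5 = -18 + 15 = -3)
z(f, P) = 4*f² (z(f, P) = (2*f)² = 4*f²)
M = 4 (M = (-3 + 1)² = (-2)² = 4)
(G + M)*z(-5, -1) = (-2268 + 4)*(4*(-5)²) = -9056*25 = -2264*100 = -226400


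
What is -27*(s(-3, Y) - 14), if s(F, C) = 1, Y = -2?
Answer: 351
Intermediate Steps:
-27*(s(-3, Y) - 14) = -27*(1 - 14) = -27*(-13) = 351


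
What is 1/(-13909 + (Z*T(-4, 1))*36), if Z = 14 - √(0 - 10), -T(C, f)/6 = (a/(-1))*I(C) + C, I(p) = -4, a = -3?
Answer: 6895/261592997 + 3456*I*√10/1307964985 ≈ 2.6358e-5 + 8.3556e-6*I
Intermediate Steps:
T(C, f) = 72 - 6*C (T(C, f) = -6*(-3/(-1)*(-4) + C) = -6*(-3*(-1)*(-4) + C) = -6*(3*(-4) + C) = -6*(-12 + C) = 72 - 6*C)
Z = 14 - I*√10 (Z = 14 - √(-10) = 14 - I*√10 ≈ 14.0 - 3.1623*I)
1/(-13909 + (Z*T(-4, 1))*36) = 1/(-13909 + ((14 - I*√10)*(72 - 6*(-4)))*36) = 1/(-13909 + ((14 - I*√10)*(72 + 24))*36) = 1/(-13909 + ((14 - I*√10)*96)*36) = 1/(-13909 + (1344 - 96*I*√10)*36) = 1/(-13909 + (48384 - 3456*I*√10)) = 1/(34475 - 3456*I*√10)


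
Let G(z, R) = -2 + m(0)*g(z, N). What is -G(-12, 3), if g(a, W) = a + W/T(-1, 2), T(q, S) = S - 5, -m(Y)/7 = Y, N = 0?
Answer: 2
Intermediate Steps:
m(Y) = -7*Y
T(q, S) = -5 + S
g(a, W) = a - W/3 (g(a, W) = a + W/(-5 + 2) = a + W/(-3) = a + W*(-⅓) = a - W/3)
G(z, R) = -2 (G(z, R) = -2 + (-7*0)*(z - ⅓*0) = -2 + 0*(z + 0) = -2 + 0*z = -2 + 0 = -2)
-G(-12, 3) = -1*(-2) = 2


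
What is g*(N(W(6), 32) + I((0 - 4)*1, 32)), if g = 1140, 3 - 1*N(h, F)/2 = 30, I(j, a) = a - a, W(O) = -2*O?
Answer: -61560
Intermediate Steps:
I(j, a) = 0
N(h, F) = -54 (N(h, F) = 6 - 2*30 = 6 - 60 = -54)
g*(N(W(6), 32) + I((0 - 4)*1, 32)) = 1140*(-54 + 0) = 1140*(-54) = -61560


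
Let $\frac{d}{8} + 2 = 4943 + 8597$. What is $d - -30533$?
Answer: $138837$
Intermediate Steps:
$d = 108304$ ($d = -16 + 8 \left(4943 + 8597\right) = -16 + 8 \cdot 13540 = -16 + 108320 = 108304$)
$d - -30533 = 108304 - -30533 = 108304 + 30533 = 138837$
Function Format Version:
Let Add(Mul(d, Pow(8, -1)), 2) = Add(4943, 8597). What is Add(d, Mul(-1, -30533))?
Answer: 138837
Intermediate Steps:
d = 108304 (d = Add(-16, Mul(8, Add(4943, 8597))) = Add(-16, Mul(8, 13540)) = Add(-16, 108320) = 108304)
Add(d, Mul(-1, -30533)) = Add(108304, Mul(-1, -30533)) = Add(108304, 30533) = 138837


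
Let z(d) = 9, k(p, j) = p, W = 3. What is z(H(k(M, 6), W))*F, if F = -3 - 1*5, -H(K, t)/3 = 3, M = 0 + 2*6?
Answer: -72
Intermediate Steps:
M = 12 (M = 0 + 12 = 12)
H(K, t) = -9 (H(K, t) = -3*3 = -9)
F = -8 (F = -3 - 5 = -8)
z(H(k(M, 6), W))*F = 9*(-8) = -72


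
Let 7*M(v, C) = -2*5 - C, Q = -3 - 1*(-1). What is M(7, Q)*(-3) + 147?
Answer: 1053/7 ≈ 150.43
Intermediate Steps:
Q = -2 (Q = -3 + 1 = -2)
M(v, C) = -10/7 - C/7 (M(v, C) = (-2*5 - C)/7 = (-10 - C)/7 = -10/7 - C/7)
M(7, Q)*(-3) + 147 = (-10/7 - ⅐*(-2))*(-3) + 147 = (-10/7 + 2/7)*(-3) + 147 = -8/7*(-3) + 147 = 24/7 + 147 = 1053/7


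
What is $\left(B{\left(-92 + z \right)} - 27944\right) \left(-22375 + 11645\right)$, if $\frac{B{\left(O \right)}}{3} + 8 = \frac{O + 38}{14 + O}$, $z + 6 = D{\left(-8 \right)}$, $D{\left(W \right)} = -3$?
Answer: $300073330$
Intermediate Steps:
$z = -9$ ($z = -6 - 3 = -9$)
$B{\left(O \right)} = -24 + \frac{3 \left(38 + O\right)}{14 + O}$ ($B{\left(O \right)} = -24 + 3 \frac{O + 38}{14 + O} = -24 + 3 \frac{38 + O}{14 + O} = -24 + \frac{3 \left(38 + O\right)}{14 + O}$)
$\left(B{\left(-92 + z \right)} - 27944\right) \left(-22375 + 11645\right) = \left(\frac{3 \left(-74 - 7 \left(-92 - 9\right)\right)}{14 - 101} - 27944\right) \left(-22375 + 11645\right) = \left(\frac{3 \left(-74 - -707\right)}{14 - 101} - 27944\right) \left(-10730\right) = \left(\frac{3 \left(-74 + 707\right)}{-87} - 27944\right) \left(-10730\right) = \left(3 \left(- \frac{1}{87}\right) 633 - 27944\right) \left(-10730\right) = \left(- \frac{633}{29} - 27944\right) \left(-10730\right) = \left(- \frac{811009}{29}\right) \left(-10730\right) = 300073330$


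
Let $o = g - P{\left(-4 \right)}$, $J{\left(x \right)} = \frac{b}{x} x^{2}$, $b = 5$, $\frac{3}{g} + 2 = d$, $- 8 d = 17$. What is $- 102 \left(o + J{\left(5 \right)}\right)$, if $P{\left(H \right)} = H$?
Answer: $- \frac{31722}{11} \approx -2883.8$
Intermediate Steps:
$d = - \frac{17}{8}$ ($d = \left(- \frac{1}{8}\right) 17 = - \frac{17}{8} \approx -2.125$)
$g = - \frac{8}{11}$ ($g = \frac{3}{-2 - \frac{17}{8}} = \frac{3}{- \frac{33}{8}} = 3 \left(- \frac{8}{33}\right) = - \frac{8}{11} \approx -0.72727$)
$J{\left(x \right)} = 5 x$ ($J{\left(x \right)} = \frac{5}{x} x^{2} = 5 x$)
$o = \frac{36}{11}$ ($o = - \frac{8}{11} - -4 = - \frac{8}{11} + 4 = \frac{36}{11} \approx 3.2727$)
$- 102 \left(o + J{\left(5 \right)}\right) = - 102 \left(\frac{36}{11} + 5 \cdot 5\right) = - 102 \left(\frac{36}{11} + 25\right) = \left(-102\right) \frac{311}{11} = - \frac{31722}{11}$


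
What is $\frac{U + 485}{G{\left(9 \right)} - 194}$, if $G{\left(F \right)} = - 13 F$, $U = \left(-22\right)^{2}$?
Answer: $- \frac{969}{311} \approx -3.1158$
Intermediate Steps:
$U = 484$
$\frac{U + 485}{G{\left(9 \right)} - 194} = \frac{484 + 485}{\left(-13\right) 9 - 194} = \frac{969}{-117 - 194} = \frac{969}{-311} = 969 \left(- \frac{1}{311}\right) = - \frac{969}{311}$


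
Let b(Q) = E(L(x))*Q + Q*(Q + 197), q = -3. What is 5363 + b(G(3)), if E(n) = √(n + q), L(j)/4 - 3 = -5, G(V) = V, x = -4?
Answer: 5963 + 3*I*√11 ≈ 5963.0 + 9.9499*I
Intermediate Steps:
L(j) = -8 (L(j) = 12 + 4*(-5) = 12 - 20 = -8)
E(n) = √(-3 + n) (E(n) = √(n - 3) = √(-3 + n))
b(Q) = Q*(197 + Q) + I*Q*√11 (b(Q) = √(-3 - 8)*Q + Q*(Q + 197) = √(-11)*Q + Q*(197 + Q) = (I*√11)*Q + Q*(197 + Q) = I*Q*√11 + Q*(197 + Q) = Q*(197 + Q) + I*Q*√11)
5363 + b(G(3)) = 5363 + 3*(197 + 3 + I*√11) = 5363 + 3*(200 + I*√11) = 5363 + (600 + 3*I*√11) = 5963 + 3*I*√11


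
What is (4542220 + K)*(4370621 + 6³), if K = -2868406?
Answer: 7315968162318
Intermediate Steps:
(4542220 + K)*(4370621 + 6³) = (4542220 - 2868406)*(4370621 + 6³) = 1673814*(4370621 + 216) = 1673814*4370837 = 7315968162318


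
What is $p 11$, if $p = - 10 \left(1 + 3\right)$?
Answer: $-440$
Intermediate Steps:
$p = -40$ ($p = \left(-10\right) 4 = -40$)
$p 11 = \left(-40\right) 11 = -440$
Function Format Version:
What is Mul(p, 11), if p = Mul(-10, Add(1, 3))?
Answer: -440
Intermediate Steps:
p = -40 (p = Mul(-10, 4) = -40)
Mul(p, 11) = Mul(-40, 11) = -440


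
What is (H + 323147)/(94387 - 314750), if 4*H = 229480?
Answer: -380517/220363 ≈ -1.7268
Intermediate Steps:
H = 57370 (H = (¼)*229480 = 57370)
(H + 323147)/(94387 - 314750) = (57370 + 323147)/(94387 - 314750) = 380517/(-220363) = 380517*(-1/220363) = -380517/220363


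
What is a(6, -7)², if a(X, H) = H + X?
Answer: 1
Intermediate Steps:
a(6, -7)² = (-7 + 6)² = (-1)² = 1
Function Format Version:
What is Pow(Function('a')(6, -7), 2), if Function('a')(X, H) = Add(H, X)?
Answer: 1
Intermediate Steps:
Pow(Function('a')(6, -7), 2) = Pow(Add(-7, 6), 2) = Pow(-1, 2) = 1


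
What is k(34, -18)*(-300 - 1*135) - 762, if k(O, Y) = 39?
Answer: -17727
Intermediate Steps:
k(34, -18)*(-300 - 1*135) - 762 = 39*(-300 - 1*135) - 762 = 39*(-300 - 135) - 762 = 39*(-435) - 762 = -16965 - 762 = -17727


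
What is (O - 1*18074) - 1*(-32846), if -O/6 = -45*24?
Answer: 21252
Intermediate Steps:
O = 6480 (O = -(-270)*24 = -6*(-1080) = 6480)
(O - 1*18074) - 1*(-32846) = (6480 - 1*18074) - 1*(-32846) = (6480 - 18074) + 32846 = -11594 + 32846 = 21252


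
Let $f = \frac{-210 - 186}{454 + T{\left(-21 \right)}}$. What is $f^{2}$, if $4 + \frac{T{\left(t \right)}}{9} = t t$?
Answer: $\frac{156816}{19245769} \approx 0.0081481$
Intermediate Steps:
$T{\left(t \right)} = -36 + 9 t^{2}$ ($T{\left(t \right)} = -36 + 9 t t = -36 + 9 t^{2}$)
$f = - \frac{396}{4387}$ ($f = \frac{-210 - 186}{454 - \left(36 - 9 \left(-21\right)^{2}\right)} = - \frac{396}{454 + \left(-36 + 9 \cdot 441\right)} = - \frac{396}{454 + \left(-36 + 3969\right)} = - \frac{396}{454 + 3933} = - \frac{396}{4387} \approx -0.090267$)
$f^{2} = \left(- \frac{396}{4387}\right)^{2} = \frac{156816}{19245769}$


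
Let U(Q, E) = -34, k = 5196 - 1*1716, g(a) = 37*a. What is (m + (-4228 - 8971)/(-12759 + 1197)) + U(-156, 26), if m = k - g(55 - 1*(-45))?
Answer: -2923549/11562 ≈ -252.86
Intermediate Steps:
k = 3480 (k = 5196 - 1716 = 3480)
m = -220 (m = 3480 - 37*(55 - 1*(-45)) = 3480 - 37*(55 + 45) = 3480 - 37*100 = 3480 - 1*3700 = 3480 - 3700 = -220)
(m + (-4228 - 8971)/(-12759 + 1197)) + U(-156, 26) = (-220 + (-4228 - 8971)/(-12759 + 1197)) - 34 = (-220 - 13199/(-11562)) - 34 = (-220 - 13199*(-1/11562)) - 34 = (-220 + 13199/11562) - 34 = -2530441/11562 - 34 = -2923549/11562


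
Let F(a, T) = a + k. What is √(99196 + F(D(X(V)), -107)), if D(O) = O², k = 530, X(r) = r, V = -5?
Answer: √99751 ≈ 315.83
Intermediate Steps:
F(a, T) = 530 + a (F(a, T) = a + 530 = 530 + a)
√(99196 + F(D(X(V)), -107)) = √(99196 + (530 + (-5)²)) = √(99196 + (530 + 25)) = √(99196 + 555) = √99751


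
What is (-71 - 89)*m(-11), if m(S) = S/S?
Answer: -160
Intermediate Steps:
m(S) = 1
(-71 - 89)*m(-11) = (-71 - 89)*1 = -160*1 = -160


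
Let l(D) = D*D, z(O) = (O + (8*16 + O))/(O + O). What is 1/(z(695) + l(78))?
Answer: 695/4229139 ≈ 0.00016434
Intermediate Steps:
z(O) = (128 + 2*O)/(2*O) (z(O) = (O + (128 + O))/((2*O)) = (128 + 2*O)*(1/(2*O)) = (128 + 2*O)/(2*O))
l(D) = D²
1/(z(695) + l(78)) = 1/((64 + 695)/695 + 78²) = 1/((1/695)*759 + 6084) = 1/(759/695 + 6084) = 1/(4229139/695) = 695/4229139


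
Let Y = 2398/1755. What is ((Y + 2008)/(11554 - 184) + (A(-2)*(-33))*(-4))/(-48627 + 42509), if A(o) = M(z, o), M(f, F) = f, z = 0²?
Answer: -92801/3212650350 ≈ -2.8886e-5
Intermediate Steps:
z = 0
A(o) = 0
Y = 2398/1755 (Y = 2398*(1/1755) = 2398/1755 ≈ 1.3664)
((Y + 2008)/(11554 - 184) + (A(-2)*(-33))*(-4))/(-48627 + 42509) = ((2398/1755 + 2008)/(11554 - 184) + (0*(-33))*(-4))/(-48627 + 42509) = ((3526438/1755)/11370 + 0*(-4))/(-6118) = ((3526438/1755)*(1/11370) + 0)*(-1/6118) = (1763219/9977175 + 0)*(-1/6118) = (1763219/9977175)*(-1/6118) = -92801/3212650350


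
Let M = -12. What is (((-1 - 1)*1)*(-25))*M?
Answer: -600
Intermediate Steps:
(((-1 - 1)*1)*(-25))*M = (((-1 - 1)*1)*(-25))*(-12) = (-2*1*(-25))*(-12) = -2*(-25)*(-12) = 50*(-12) = -600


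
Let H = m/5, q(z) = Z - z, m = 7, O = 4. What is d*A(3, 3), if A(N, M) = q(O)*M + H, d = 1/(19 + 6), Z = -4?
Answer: -113/125 ≈ -0.90400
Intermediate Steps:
q(z) = -4 - z
H = 7/5 ≈ 1.4000
d = 1/25 ≈ 0.040000
A(N, M) = 7/5 - 8*M (A(N, M) = (-4 - 1*4)*M + 7/5 = (-4 - 4)*M + 7/5 = -8*M + 7/5 = 7/5 - 8*M)
d*A(3, 3) = (7/5 - 8*3)/25 = (7/5 - 24)/25 = (1/25)*(-113/5) = -113/125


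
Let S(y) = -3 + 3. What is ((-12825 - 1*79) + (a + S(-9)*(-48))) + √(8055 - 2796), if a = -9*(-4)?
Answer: -12868 + √5259 ≈ -12795.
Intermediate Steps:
S(y) = 0
a = 36
((-12825 - 1*79) + (a + S(-9)*(-48))) + √(8055 - 2796) = ((-12825 - 1*79) + (36 + 0*(-48))) + √(8055 - 2796) = ((-12825 - 79) + (36 + 0)) + √5259 = (-12904 + 36) + √5259 = -12868 + √5259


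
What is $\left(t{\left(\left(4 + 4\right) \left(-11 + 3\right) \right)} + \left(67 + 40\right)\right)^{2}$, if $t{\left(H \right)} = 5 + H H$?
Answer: $17707264$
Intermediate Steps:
$t{\left(H \right)} = 5 + H^{2}$
$\left(t{\left(\left(4 + 4\right) \left(-11 + 3\right) \right)} + \left(67 + 40\right)\right)^{2} = \left(\left(5 + \left(\left(4 + 4\right) \left(-11 + 3\right)\right)^{2}\right) + \left(67 + 40\right)\right)^{2} = \left(\left(5 + \left(8 \left(-8\right)\right)^{2}\right) + 107\right)^{2} = \left(\left(5 + \left(-64\right)^{2}\right) + 107\right)^{2} = \left(\left(5 + 4096\right) + 107\right)^{2} = \left(4101 + 107\right)^{2} = 4208^{2} = 17707264$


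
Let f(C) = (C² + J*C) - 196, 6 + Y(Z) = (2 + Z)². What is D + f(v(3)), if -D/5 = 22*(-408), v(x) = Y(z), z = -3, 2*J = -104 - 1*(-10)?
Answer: 44944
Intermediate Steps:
J = -47 (J = (-104 - 1*(-10))/2 = (-104 + 10)/2 = (½)*(-94) = -47)
Y(Z) = -6 + (2 + Z)²
v(x) = -5 (v(x) = -6 + (2 - 3)² = -6 + (-1)² = -6 + 1 = -5)
f(C) = -196 + C² - 47*C (f(C) = (C² - 47*C) - 196 = -196 + C² - 47*C)
D = 44880 (D = -110*(-408) = -5*(-8976) = 44880)
D + f(v(3)) = 44880 + (-196 + (-5)² - 47*(-5)) = 44880 + (-196 + 25 + 235) = 44880 + 64 = 44944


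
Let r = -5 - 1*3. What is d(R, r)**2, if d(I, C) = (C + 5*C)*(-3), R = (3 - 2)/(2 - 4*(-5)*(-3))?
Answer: 20736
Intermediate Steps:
r = -8 (r = -5 - 3 = -8)
R = -1/58 (R = 1/(2 + 20*(-3)) = 1/(2 - 60) = 1/(-58) = 1*(-1/58) = -1/58 ≈ -0.017241)
d(I, C) = -18*C (d(I, C) = (6*C)*(-3) = -18*C)
d(R, r)**2 = (-18*(-8))**2 = 144**2 = 20736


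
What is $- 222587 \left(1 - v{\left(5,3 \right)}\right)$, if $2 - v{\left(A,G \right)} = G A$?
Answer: $-3116218$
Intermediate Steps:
$v{\left(A,G \right)} = 2 - A G$ ($v{\left(A,G \right)} = 2 - G A = 2 - A G$)
$- 222587 \left(1 - v{\left(5,3 \right)}\right) = - 222587 \left(1 - \left(2 - 5 \cdot 3\right)\right) = - 222587 \left(1 - \left(2 - 15\right)\right) = - 222587 \left(1 - -13\right) = - 222587 \left(1 + 13\right) = \left(-222587\right) 14 = -3116218$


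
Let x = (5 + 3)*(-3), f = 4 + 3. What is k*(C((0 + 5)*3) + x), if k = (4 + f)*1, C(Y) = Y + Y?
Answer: 66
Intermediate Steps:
C(Y) = 2*Y
f = 7
k = 11 (k = (4 + 7)*1 = 11*1 = 11)
x = -24 (x = 8*(-3) = -24)
k*(C((0 + 5)*3) + x) = 11*(2*((0 + 5)*3) - 24) = 11*(2*(5*3) - 24) = 11*(2*15 - 24) = 11*(30 - 24) = 11*6 = 66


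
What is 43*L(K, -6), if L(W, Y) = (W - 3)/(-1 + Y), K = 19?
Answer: -688/7 ≈ -98.286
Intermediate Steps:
L(W, Y) = (-3 + W)/(-1 + Y)
43*L(K, -6) = 43*((-3 + 19)/(-1 - 6)) = 43*(16/(-7)) = 43*(-1/7*16) = 43*(-16/7) = -688/7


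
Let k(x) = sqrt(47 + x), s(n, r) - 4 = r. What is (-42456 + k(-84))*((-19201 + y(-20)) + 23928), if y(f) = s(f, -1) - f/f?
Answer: -200774424 + 4729*I*sqrt(37) ≈ -2.0077e+8 + 28765.0*I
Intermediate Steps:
s(n, r) = 4 + r
y(f) = 2 (y(f) = (4 - 1) - f/f = 3 - 1*1 = 3 - 1 = 2)
(-42456 + k(-84))*((-19201 + y(-20)) + 23928) = (-42456 + sqrt(47 - 84))*((-19201 + 2) + 23928) = (-42456 + sqrt(-37))*(-19199 + 23928) = (-42456 + I*sqrt(37))*4729 = -200774424 + 4729*I*sqrt(37)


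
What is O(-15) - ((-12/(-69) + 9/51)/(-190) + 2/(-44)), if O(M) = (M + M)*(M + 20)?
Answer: -61269924/408595 ≈ -149.95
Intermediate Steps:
O(M) = 2*M*(20 + M) (O(M) = (2*M)*(20 + M) = 2*M*(20 + M))
O(-15) - ((-12/(-69) + 9/51)/(-190) + 2/(-44)) = 2*(-15)*(20 - 15) - ((-12/(-69) + 9/51)/(-190) + 2/(-44)) = 2*(-15)*5 - ((-12*(-1/69) + 9*(1/51))*(-1/190) + 2*(-1/44)) = -150 - ((4/23 + 3/17)*(-1/190) - 1/22) = -150 - ((137/391)*(-1/190) - 1/22) = -150 - (-137/74290 - 1/22) = -150 - 1*(-19326/408595) = -150 + 19326/408595 = -61269924/408595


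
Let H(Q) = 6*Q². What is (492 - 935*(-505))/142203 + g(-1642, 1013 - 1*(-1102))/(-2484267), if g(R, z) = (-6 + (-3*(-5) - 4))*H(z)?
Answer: -5969649803387/117756740067 ≈ -50.695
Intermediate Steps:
g(R, z) = 30*z² (g(R, z) = (-6 + (-3*(-5) - 4))*(6*z²) = (-6 + (15 - 4))*(6*z²) = (-6 + 11)*(6*z²) = 5*(6*z²) = 30*z²)
(492 - 935*(-505))/142203 + g(-1642, 1013 - 1*(-1102))/(-2484267) = (492 - 935*(-505))/142203 + (30*(1013 - 1*(-1102))²)/(-2484267) = (492 + 472175)*(1/142203) + (30*(1013 + 1102)²)*(-1/2484267) = 472667*(1/142203) + (30*2115²)*(-1/2484267) = 472667/142203 + (30*4473225)*(-1/2484267) = 472667/142203 + 134196750*(-1/2484267) = 472667/142203 - 44732250/828089 = -5969649803387/117756740067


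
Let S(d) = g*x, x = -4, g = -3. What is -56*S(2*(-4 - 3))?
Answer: -672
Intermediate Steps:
S(d) = 12 (S(d) = -3*(-4) = 12)
-56*S(2*(-4 - 3)) = -56*12 = -672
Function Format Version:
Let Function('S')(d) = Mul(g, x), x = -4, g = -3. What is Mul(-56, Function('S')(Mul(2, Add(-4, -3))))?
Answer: -672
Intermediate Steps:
Function('S')(d) = 12 (Function('S')(d) = Mul(-3, -4) = 12)
Mul(-56, Function('S')(Mul(2, Add(-4, -3)))) = Mul(-56, 12) = -672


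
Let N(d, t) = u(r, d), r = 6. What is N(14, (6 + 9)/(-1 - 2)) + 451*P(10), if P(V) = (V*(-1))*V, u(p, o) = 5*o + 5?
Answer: -45025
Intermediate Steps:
u(p, o) = 5 + 5*o
P(V) = -V**2 (P(V) = (-V)*V = -V**2)
N(d, t) = 5 + 5*d
N(14, (6 + 9)/(-1 - 2)) + 451*P(10) = (5 + 5*14) + 451*(-1*10**2) = (5 + 70) + 451*(-1*100) = 75 + 451*(-100) = 75 - 45100 = -45025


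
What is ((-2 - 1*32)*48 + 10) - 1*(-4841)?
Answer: 3219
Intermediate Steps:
((-2 - 1*32)*48 + 10) - 1*(-4841) = ((-2 - 32)*48 + 10) + 4841 = (-34*48 + 10) + 4841 = (-1632 + 10) + 4841 = -1622 + 4841 = 3219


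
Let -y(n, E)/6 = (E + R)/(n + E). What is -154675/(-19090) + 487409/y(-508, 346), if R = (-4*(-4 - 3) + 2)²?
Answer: 546560752/51709 ≈ 10570.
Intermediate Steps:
R = 900 (R = (-4*(-7) + 2)² = (28 + 2)² = 30² = 900)
y(n, E) = -6*(900 + E)/(E + n) (y(n, E) = -6*(E + 900)/(n + E) = -6*(900 + E)/(E + n))
-154675/(-19090) + 487409/y(-508, 346) = -154675/(-19090) + 487409/((6*(-900 - 1*346)/(346 - 508))) = -154675*(-1/19090) + 487409/((6*(-900 - 346)/(-162))) = 1345/166 + 487409/((6*(-1/162)*(-1246))) = 1345/166 + 487409/(1246/27) = 1345/166 + 487409*(27/1246) = 1345/166 + 13160043/1246 = 546560752/51709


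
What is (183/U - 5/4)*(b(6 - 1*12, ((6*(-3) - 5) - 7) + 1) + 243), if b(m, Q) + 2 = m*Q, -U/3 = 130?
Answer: -37101/52 ≈ -713.48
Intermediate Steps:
U = -390 (U = -3*130 = -390)
b(m, Q) = -2 + Q*m (b(m, Q) = -2 + m*Q = -2 + Q*m)
(183/U - 5/4)*(b(6 - 1*12, ((6*(-3) - 5) - 7) + 1) + 243) = (183/(-390) - 5/4)*((-2 + (((6*(-3) - 5) - 7) + 1)*(6 - 1*12)) + 243) = (183*(-1/390) - 5*¼)*((-2 + (((-18 - 5) - 7) + 1)*(6 - 12)) + 243) = (-61/130 - 5/4)*((-2 + ((-23 - 7) + 1)*(-6)) + 243) = -447*((-2 + (-30 + 1)*(-6)) + 243)/260 = -447*((-2 - 29*(-6)) + 243)/260 = -447*((-2 + 174) + 243)/260 = -447*(172 + 243)/260 = -447/260*415 = -37101/52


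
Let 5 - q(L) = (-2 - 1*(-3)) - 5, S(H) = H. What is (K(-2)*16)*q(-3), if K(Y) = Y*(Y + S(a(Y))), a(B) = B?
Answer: 1152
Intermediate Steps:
K(Y) = 2*Y² (K(Y) = Y*(Y + Y) = Y*(2*Y) = 2*Y²)
q(L) = 9 (q(L) = 5 - ((-2 - 1*(-3)) - 5) = 5 - ((-2 + 3) - 5) = 5 - (1 - 5) = 5 - 1*(-4) = 5 + 4 = 9)
(K(-2)*16)*q(-3) = ((2*(-2)²)*16)*9 = ((2*4)*16)*9 = (8*16)*9 = 128*9 = 1152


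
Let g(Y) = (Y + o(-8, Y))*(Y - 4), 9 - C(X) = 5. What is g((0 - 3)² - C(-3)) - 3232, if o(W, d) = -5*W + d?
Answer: -3182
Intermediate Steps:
o(W, d) = d - 5*W
C(X) = 4 (C(X) = 9 - 1*5 = 9 - 5 = 4)
g(Y) = (-4 + Y)*(40 + 2*Y) (g(Y) = (Y + (Y - 5*(-8)))*(Y - 4) = (Y + (Y + 40))*(-4 + Y) = (Y + (40 + Y))*(-4 + Y) = (40 + 2*Y)*(-4 + Y) = (-4 + Y)*(40 + 2*Y))
g((0 - 3)² - C(-3)) - 3232 = (-160 + 2*((0 - 3)² - 1*4)² + 32*((0 - 3)² - 1*4)) - 3232 = (-160 + 2*((-3)² - 4)² + 32*((-3)² - 4)) - 3232 = (-160 + 2*(9 - 4)² + 32*(9 - 4)) - 3232 = (-160 + 2*5² + 32*5) - 3232 = (-160 + 2*25 + 160) - 3232 = (-160 + 50 + 160) - 3232 = 50 - 3232 = -3182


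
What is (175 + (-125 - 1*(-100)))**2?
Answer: 22500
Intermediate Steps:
(175 + (-125 - 1*(-100)))**2 = (175 + (-125 + 100))**2 = (175 - 25)**2 = 150**2 = 22500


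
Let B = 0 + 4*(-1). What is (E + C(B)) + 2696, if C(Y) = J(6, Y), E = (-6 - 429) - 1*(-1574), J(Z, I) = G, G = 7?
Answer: 3842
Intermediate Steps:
J(Z, I) = 7
B = -4 (B = 0 - 4 = -4)
E = 1139 (E = -435 + 1574 = 1139)
C(Y) = 7
(E + C(B)) + 2696 = (1139 + 7) + 2696 = 1146 + 2696 = 3842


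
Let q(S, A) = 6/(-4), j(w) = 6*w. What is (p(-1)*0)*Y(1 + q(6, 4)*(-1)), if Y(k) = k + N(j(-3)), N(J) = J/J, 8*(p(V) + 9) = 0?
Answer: 0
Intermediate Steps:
p(V) = -9 (p(V) = -9 + (⅛)*0 = -9 + 0 = -9)
N(J) = 1
q(S, A) = -3/2 (q(S, A) = 6*(-¼) = -3/2)
Y(k) = 1 + k (Y(k) = k + 1 = 1 + k)
(p(-1)*0)*Y(1 + q(6, 4)*(-1)) = (-9*0)*(1 + (1 - 3/2*(-1))) = 0*(1 + (1 + 3/2)) = 0*(1 + 5/2) = 0*(7/2) = 0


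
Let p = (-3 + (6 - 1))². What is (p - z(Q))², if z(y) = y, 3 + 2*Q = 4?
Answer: 49/4 ≈ 12.250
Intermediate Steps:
Q = ½ (Q = -3/2 + (½)*4 = -3/2 + 2 = ½ ≈ 0.50000)
p = 4 (p = (-3 + 5)² = 2² = 4)
(p - z(Q))² = (4 - 1*½)² = (4 - ½)² = (7/2)² = 49/4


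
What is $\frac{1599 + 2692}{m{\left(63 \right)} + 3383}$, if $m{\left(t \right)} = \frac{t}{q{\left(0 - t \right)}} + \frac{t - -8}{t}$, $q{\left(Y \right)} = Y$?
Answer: $\frac{270333}{213137} \approx 1.2684$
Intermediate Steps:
$m{\left(t \right)} = -1 + \frac{8 + t}{t}$ ($m{\left(t \right)} = \frac{t}{0 - t} + \frac{t - -8}{t} = \frac{t}{\left(-1\right) t} + \frac{t + 8}{t} = t \left(- \frac{1}{t}\right) + \frac{8 + t}{t} = -1 + \frac{8 + t}{t}$)
$\frac{1599 + 2692}{m{\left(63 \right)} + 3383} = \frac{1599 + 2692}{\frac{8}{63} + 3383} = \frac{4291}{8 \cdot \frac{1}{63} + 3383} = \frac{4291}{\frac{8}{63} + 3383} = \frac{4291}{\frac{213137}{63}} = 4291 \cdot \frac{63}{213137} = \frac{270333}{213137}$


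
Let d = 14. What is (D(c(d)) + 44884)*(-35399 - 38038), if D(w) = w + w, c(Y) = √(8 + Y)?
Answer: -3296146308 - 146874*√22 ≈ -3.2968e+9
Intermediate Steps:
D(w) = 2*w
(D(c(d)) + 44884)*(-35399 - 38038) = (2*√(8 + 14) + 44884)*(-35399 - 38038) = (2*√22 + 44884)*(-73437) = (44884 + 2*√22)*(-73437) = -3296146308 - 146874*√22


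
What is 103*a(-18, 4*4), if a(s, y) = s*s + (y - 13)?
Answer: 33681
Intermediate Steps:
a(s, y) = -13 + y + s² (a(s, y) = s² + (-13 + y) = -13 + y + s²)
103*a(-18, 4*4) = 103*(-13 + 4*4 + (-18)²) = 103*(-13 + 16 + 324) = 103*327 = 33681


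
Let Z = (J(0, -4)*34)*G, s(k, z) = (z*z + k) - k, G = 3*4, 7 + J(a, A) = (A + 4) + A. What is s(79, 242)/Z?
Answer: -1331/102 ≈ -13.049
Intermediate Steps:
J(a, A) = -3 + 2*A (J(a, A) = -7 + ((A + 4) + A) = -7 + ((4 + A) + A) = -7 + (4 + 2*A) = -3 + 2*A)
G = 12
s(k, z) = z² (s(k, z) = (z² + k) - k = (k + z²) - k = z²)
Z = -4488 (Z = ((-3 + 2*(-4))*34)*12 = ((-3 - 8)*34)*12 = -11*34*12 = -374*12 = -4488)
s(79, 242)/Z = 242²/(-4488) = 58564*(-1/4488) = -1331/102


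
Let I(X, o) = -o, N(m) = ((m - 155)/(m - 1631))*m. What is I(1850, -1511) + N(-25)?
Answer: 69381/46 ≈ 1508.3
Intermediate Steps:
N(m) = m*(-155 + m)/(-1631 + m) (N(m) = ((-155 + m)/(-1631 + m))*m = m*(-155 + m)/(-1631 + m))
I(1850, -1511) + N(-25) = -1*(-1511) - 25*(-155 - 25)/(-1631 - 25) = 1511 - 25*(-180)/(-1656) = 1511 - 25*(-1/1656)*(-180) = 1511 - 125/46 = 69381/46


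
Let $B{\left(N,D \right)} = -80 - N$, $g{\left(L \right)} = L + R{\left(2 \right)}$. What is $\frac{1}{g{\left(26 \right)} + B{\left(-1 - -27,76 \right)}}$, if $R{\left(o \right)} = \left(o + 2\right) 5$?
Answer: $- \frac{1}{60} \approx -0.016667$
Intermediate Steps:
$R{\left(o \right)} = 10 + 5 o$ ($R{\left(o \right)} = \left(2 + o\right) 5 = 10 + 5 o$)
$g{\left(L \right)} = 20 + L$ ($g{\left(L \right)} = L + \left(10 + 5 \cdot 2\right) = L + \left(10 + 10\right) = L + 20 = 20 + L$)
$\frac{1}{g{\left(26 \right)} + B{\left(-1 - -27,76 \right)}} = \frac{1}{\left(20 + 26\right) - \left(79 + 27\right)} = \frac{1}{46 - 106} = \frac{1}{-60} = - \frac{1}{60}$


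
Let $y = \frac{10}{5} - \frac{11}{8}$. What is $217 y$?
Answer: $\frac{1085}{8} \approx 135.63$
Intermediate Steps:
$y = \frac{5}{8}$ ($y = 10 \cdot \frac{1}{5} - \frac{11}{8} = 2 - \frac{11}{8} = \frac{5}{8} \approx 0.625$)
$217 y = 217 \cdot \frac{5}{8} = \frac{1085}{8}$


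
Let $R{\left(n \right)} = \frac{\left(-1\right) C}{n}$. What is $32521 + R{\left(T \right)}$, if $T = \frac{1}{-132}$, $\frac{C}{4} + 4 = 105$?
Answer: $85849$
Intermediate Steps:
$C = 404$ ($C = -16 + 4 \cdot 105 = -16 + 420 = 404$)
$T = - \frac{1}{132} \approx -0.0075758$
$R{\left(n \right)} = - \frac{404}{n}$ ($R{\left(n \right)} = \frac{\left(-1\right) 404}{n} = - \frac{404}{n}$)
$32521 + R{\left(T \right)} = 32521 - \frac{404}{- \frac{1}{132}} = 32521 - -53328 = 32521 + 53328 = 85849$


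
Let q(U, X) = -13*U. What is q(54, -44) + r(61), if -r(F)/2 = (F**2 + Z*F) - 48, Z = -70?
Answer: 492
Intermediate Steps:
r(F) = 96 - 2*F**2 + 140*F (r(F) = -2*((F**2 - 70*F) - 48) = -2*(-48 + F**2 - 70*F) = 96 - 2*F**2 + 140*F)
q(54, -44) + r(61) = -13*54 + (96 - 2*61**2 + 140*61) = -702 + (96 - 2*3721 + 8540) = -702 + (96 - 7442 + 8540) = -702 + 1194 = 492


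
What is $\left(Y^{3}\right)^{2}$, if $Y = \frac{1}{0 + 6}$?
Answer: $\frac{1}{46656} \approx 2.1433 \cdot 10^{-5}$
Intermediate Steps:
$Y = \frac{1}{6} \approx 0.16667$
$\left(Y^{3}\right)^{2} = \left(\left(\frac{1}{6}\right)^{3}\right)^{2} = \left(\frac{1}{216}\right)^{2} = \frac{1}{46656}$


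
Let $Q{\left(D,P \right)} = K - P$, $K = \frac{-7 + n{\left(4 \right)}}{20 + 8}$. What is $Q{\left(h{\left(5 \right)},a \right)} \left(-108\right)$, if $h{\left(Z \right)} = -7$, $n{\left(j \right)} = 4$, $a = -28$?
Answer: $- \frac{21087}{7} \approx -3012.4$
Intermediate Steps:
$K = - \frac{3}{28}$ ($K = \frac{-7 + 4}{20 + 8} = - \frac{3}{28} \approx -0.10714$)
$Q{\left(D,P \right)} = - \frac{3}{28} - P$
$Q{\left(h{\left(5 \right)},a \right)} \left(-108\right) = \left(- \frac{3}{28} - -28\right) \left(-108\right) = \left(- \frac{3}{28} + 28\right) \left(-108\right) = \frac{781}{28} \left(-108\right) = - \frac{21087}{7}$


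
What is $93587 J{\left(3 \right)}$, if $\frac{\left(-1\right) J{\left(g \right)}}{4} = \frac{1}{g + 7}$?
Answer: $- \frac{187174}{5} \approx -37435.0$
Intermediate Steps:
$J{\left(g \right)} = - \frac{4}{7 + g}$ ($J{\left(g \right)} = - \frac{4}{g + 7} = - \frac{4}{7 + g}$)
$93587 J{\left(3 \right)} = 93587 \left(- \frac{4}{7 + 3}\right) = 93587 \left(- \frac{4}{10}\right) = 93587 \left(\left(-4\right) \frac{1}{10}\right) = 93587 \left(- \frac{2}{5}\right) = - \frac{187174}{5}$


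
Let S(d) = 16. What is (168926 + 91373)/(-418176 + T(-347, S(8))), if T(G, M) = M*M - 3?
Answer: -260299/417923 ≈ -0.62284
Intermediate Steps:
T(G, M) = -3 + M**2 (T(G, M) = M**2 - 3 = -3 + M**2)
(168926 + 91373)/(-418176 + T(-347, S(8))) = (168926 + 91373)/(-418176 + (-3 + 16**2)) = 260299/(-418176 + (-3 + 256)) = 260299/(-418176 + 253) = 260299/(-417923) = 260299*(-1/417923) = -260299/417923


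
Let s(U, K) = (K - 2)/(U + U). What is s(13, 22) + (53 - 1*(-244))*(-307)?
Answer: -1185317/13 ≈ -91178.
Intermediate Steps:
s(U, K) = (-2 + K)/(2*U) (s(U, K) = (-2 + K)/((2*U)) = (-2 + K)*(1/(2*U)) = (-2 + K)/(2*U))
s(13, 22) + (53 - 1*(-244))*(-307) = (½)*(-2 + 22)/13 + (53 - 1*(-244))*(-307) = (½)*(1/13)*20 + (53 + 244)*(-307) = 10/13 + 297*(-307) = 10/13 - 91179 = -1185317/13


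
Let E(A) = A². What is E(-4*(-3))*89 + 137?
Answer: 12953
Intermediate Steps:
E(-4*(-3))*89 + 137 = (-4*(-3))²*89 + 137 = 12²*89 + 137 = 144*89 + 137 = 12816 + 137 = 12953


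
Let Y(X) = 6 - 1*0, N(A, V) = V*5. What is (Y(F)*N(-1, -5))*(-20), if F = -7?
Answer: 3000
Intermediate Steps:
N(A, V) = 5*V
Y(X) = 6 (Y(X) = 6 + 0 = 6)
(Y(F)*N(-1, -5))*(-20) = (6*(5*(-5)))*(-20) = (6*(-25))*(-20) = -150*(-20) = 3000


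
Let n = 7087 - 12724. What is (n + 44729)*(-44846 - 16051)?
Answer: -2380585524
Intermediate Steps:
n = -5637
(n + 44729)*(-44846 - 16051) = (-5637 + 44729)*(-44846 - 16051) = 39092*(-60897) = -2380585524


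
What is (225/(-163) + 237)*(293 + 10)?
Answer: 11637018/163 ≈ 71393.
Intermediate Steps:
(225/(-163) + 237)*(293 + 10) = (225*(-1/163) + 237)*303 = (-225/163 + 237)*303 = (38406/163)*303 = 11637018/163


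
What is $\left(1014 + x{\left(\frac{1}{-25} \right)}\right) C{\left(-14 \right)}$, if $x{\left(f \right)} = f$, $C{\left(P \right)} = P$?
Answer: $- \frac{354886}{25} \approx -14195.0$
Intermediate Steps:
$\left(1014 + x{\left(\frac{1}{-25} \right)}\right) C{\left(-14 \right)} = \left(1014 + \frac{1}{-25}\right) \left(-14\right) = \left(1014 - \frac{1}{25}\right) \left(-14\right) = \frac{25349}{25} \left(-14\right) = - \frac{354886}{25}$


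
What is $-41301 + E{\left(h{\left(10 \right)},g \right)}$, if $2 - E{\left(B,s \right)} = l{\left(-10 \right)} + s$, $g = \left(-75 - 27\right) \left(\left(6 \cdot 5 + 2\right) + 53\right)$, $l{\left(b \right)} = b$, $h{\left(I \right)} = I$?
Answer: $-32619$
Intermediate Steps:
$g = -8670$ ($g = - 102 \left(\left(30 + 2\right) + 53\right) = - 102 \left(32 + 53\right) = \left(-102\right) 85 = -8670$)
$E{\left(B,s \right)} = 12 - s$ ($E{\left(B,s \right)} = 2 - \left(-10 + s\right) = 12 - s$)
$-41301 + E{\left(h{\left(10 \right)},g \right)} = -41301 + \left(12 - -8670\right) = -41301 + \left(12 + 8670\right) = -41301 + 8682 = -32619$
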